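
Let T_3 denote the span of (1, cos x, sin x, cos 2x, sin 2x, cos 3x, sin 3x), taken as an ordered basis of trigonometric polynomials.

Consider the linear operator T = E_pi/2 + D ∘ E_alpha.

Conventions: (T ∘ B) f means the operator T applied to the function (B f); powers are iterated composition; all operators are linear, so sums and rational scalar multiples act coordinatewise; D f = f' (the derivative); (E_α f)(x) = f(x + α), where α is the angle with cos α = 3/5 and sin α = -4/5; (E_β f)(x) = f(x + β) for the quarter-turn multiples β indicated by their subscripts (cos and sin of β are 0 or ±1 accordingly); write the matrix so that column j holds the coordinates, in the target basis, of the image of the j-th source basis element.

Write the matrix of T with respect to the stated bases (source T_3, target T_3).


the matrix is [[1, 0, 0, 0, 0, 0, 0]; [0, 4/5, 8/5, 0, 0, 0, 0]; [0, -8/5, 4/5, 0, 0, 0, 0]; [0, 0, 0, 23/25, -14/25, 0, 0]; [0, 0, 0, 14/25, 23/25, 0, 0]; [0, 0, 0, 0, 0, 132/125, -476/125]; [0, 0, 0, 0, 0, 476/125, 132/125]] (rows listed top to bottom)

image of 1: 1
image of cos x: (4/5)cos x - (8/5)sin x
image of sin x: (8/5)cos x + (4/5)sin x
image of cos 2x: (23/25)cos 2x + (14/25)sin 2x
image of sin 2x: -(14/25)cos 2x + (23/25)sin 2x
image of cos 3x: (132/125)cos 3x + (476/125)sin 3x
image of sin 3x: -(476/125)cos 3x + (132/125)sin 3x
each image's coordinates form column j of the matrix


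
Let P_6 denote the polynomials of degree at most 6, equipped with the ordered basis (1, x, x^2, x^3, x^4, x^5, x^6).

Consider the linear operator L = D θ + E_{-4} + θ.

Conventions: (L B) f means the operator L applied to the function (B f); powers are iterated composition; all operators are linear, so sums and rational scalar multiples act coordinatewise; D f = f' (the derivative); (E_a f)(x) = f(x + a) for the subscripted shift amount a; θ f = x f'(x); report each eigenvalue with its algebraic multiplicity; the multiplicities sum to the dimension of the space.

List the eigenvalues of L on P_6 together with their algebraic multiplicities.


image of 1: 1
image of x: 2x - 3
image of x^2: 3x^2 - 4x + 16
image of x^3: 4x^3 - 3x^2 + 48x - 64
image of x^4: 5x^4 + 96x^2 - 256x + 256
image of x^5: 6x^5 + 5x^4 + 160x^3 - 640x^2 + 1280x - 1024
image of x^6: 7x^6 + 12x^5 + 240x^4 - 1280x^3 + 3840x^2 - 6144x + 4096
the matrix is upper triangular; its diagonal is (1, 2, 3, 4, 5, 6, 7)
for a triangular matrix the eigenvalues are the diagonal entries, with algebraic multiplicity their repetition count

λ = 1 (multiplicity 1), λ = 2 (multiplicity 1), λ = 3 (multiplicity 1), λ = 4 (multiplicity 1), λ = 5 (multiplicity 1), λ = 6 (multiplicity 1), λ = 7 (multiplicity 1)


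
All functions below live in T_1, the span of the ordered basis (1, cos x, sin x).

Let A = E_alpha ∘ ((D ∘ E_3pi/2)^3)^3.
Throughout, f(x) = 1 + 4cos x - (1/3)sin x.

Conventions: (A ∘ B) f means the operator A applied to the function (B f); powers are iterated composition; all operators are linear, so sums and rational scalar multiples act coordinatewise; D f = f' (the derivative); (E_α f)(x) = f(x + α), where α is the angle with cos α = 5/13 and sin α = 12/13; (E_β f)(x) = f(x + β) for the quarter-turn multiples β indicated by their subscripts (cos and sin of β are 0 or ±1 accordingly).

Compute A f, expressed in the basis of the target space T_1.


E_3pi/2 f = 1 + (1/3)cos x + 4sin x
D E_3pi/2 f = 4cos x - (1/3)sin x
E_3pi/2 (D ∘ E_3pi/2) f = (1/3)cos x + 4sin x
D E_3pi/2 (D ∘ E_3pi/2) f = 4cos x - (1/3)sin x
E_3pi/2 (D ∘ E_3pi/2) (D ∘ E_3pi/2) f = (1/3)cos x + 4sin x
D E_3pi/2 (D ∘ E_3pi/2) (D ∘ E_3pi/2) f = 4cos x - (1/3)sin x
E_3pi/2 (D ∘ E_3pi/2)^3 f = (1/3)cos x + 4sin x
D E_3pi/2 (D ∘ E_3pi/2)^3 f = 4cos x - (1/3)sin x
E_3pi/2 (D ∘ E_3pi/2) (D ∘ E_3pi/2)^3 f = (1/3)cos x + 4sin x
D E_3pi/2 (D ∘ E_3pi/2) (D ∘ E_3pi/2)^3 f = 4cos x - (1/3)sin x
E_3pi/2 (D ∘ E_3pi/2) (D ∘ E_3pi/2) (D ∘ E_3pi/2)^3 f = (1/3)cos x + 4sin x
D E_3pi/2 (D ∘ E_3pi/2) (D ∘ E_3pi/2) (D ∘ E_3pi/2)^3 f = 4cos x - (1/3)sin x
E_3pi/2 (D ∘ E_3pi/2)^3 (D ∘ E_3pi/2)^3 f = (1/3)cos x + 4sin x
D E_3pi/2 (D ∘ E_3pi/2)^3 (D ∘ E_3pi/2)^3 f = 4cos x - (1/3)sin x
E_3pi/2 (D ∘ E_3pi/2) (D ∘ E_3pi/2)^3 (D ∘ E_3pi/2)^3 f = (1/3)cos x + 4sin x
D E_3pi/2 (D ∘ E_3pi/2) (D ∘ E_3pi/2)^3 (D ∘ E_3pi/2)^3 f = 4cos x - (1/3)sin x
E_3pi/2 (D ∘ E_3pi/2) (D ∘ E_3pi/2) (D ∘ E_3pi/2)^3 (D ∘ E_3pi/2)^3 f = (1/3)cos x + 4sin x
D E_3pi/2 (D ∘ E_3pi/2) (D ∘ E_3pi/2) (D ∘ E_3pi/2)^3 (D ∘ E_3pi/2)^3 f = 4cos x - (1/3)sin x
E_alpha ((D ∘ E_3pi/2)^3)^3 f = (16/13)cos x - (149/39)sin x

the image equals g(x) = (16/13)cos x - (149/39)sin x


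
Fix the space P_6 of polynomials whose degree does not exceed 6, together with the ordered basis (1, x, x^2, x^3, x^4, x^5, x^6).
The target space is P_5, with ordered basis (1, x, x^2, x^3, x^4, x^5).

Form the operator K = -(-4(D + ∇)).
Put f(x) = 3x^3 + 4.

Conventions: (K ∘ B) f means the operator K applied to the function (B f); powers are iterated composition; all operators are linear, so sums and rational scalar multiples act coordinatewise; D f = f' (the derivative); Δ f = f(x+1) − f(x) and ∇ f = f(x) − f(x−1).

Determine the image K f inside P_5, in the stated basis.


D f = 9x^2
∇ f = 9x^2 - 9x + 3
(D + ∇) f = 18x^2 - 9x + 3
(-4(D + ∇)) f = -72x^2 + 36x - 12
(-(-4(D + ∇))) f = 72x^2 - 36x + 12

the result is g(x) = 72x^2 - 36x + 12


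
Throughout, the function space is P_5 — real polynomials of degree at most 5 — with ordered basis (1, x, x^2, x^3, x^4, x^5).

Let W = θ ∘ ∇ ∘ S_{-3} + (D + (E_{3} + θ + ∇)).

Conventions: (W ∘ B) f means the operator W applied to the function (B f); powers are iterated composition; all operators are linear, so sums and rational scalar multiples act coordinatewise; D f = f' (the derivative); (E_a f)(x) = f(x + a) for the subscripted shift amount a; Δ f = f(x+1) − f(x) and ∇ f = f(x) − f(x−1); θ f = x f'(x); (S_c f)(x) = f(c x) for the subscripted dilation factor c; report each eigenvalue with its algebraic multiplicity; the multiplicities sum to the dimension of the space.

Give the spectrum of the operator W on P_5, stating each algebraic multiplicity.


λ = 1 (multiplicity 1), λ = 2 (multiplicity 1), λ = 3 (multiplicity 1), λ = 4 (multiplicity 1), λ = 5 (multiplicity 1), λ = 6 (multiplicity 1)

image of 1: 1
image of x: 2x + 5
image of x^2: 3x^2 + 28x + 8
image of x^3: 4x^3 - 147x^2 + 105x + 28
image of x^4: 5x^4 + 992x^3 - 924x^2 + 436x + 80
image of x^5: 6x^5 - 4835x^4 + 7370x^3 - 4580x^2 + 1615x + 244
the matrix is upper triangular; its diagonal is (1, 2, 3, 4, 5, 6)
for a triangular matrix the eigenvalues are the diagonal entries, with algebraic multiplicity their repetition count


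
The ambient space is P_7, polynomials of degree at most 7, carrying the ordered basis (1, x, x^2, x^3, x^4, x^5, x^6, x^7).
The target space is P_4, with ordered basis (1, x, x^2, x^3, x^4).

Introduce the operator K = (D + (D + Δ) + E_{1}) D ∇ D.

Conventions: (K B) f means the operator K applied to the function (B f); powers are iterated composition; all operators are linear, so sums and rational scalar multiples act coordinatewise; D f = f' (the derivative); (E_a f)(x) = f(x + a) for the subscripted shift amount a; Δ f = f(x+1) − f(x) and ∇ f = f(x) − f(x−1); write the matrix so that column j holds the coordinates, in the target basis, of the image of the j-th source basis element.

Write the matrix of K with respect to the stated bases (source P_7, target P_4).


image of 1: 0
image of x: 0
image of x^2: 0
image of x^3: 6
image of x^4: 24x + 84
image of x^5: 60x^2 + 420x - 100
image of x^6: 120x^3 + 1260x^2 - 600x + 330
image of x^7: 210x^4 + 2940x^3 - 2100x^2 + 2310x - 378
each image's coordinates form column j of the matrix

the matrix is [[0, 0, 0, 6, 84, -100, 330, -378]; [0, 0, 0, 0, 24, 420, -600, 2310]; [0, 0, 0, 0, 0, 60, 1260, -2100]; [0, 0, 0, 0, 0, 0, 120, 2940]; [0, 0, 0, 0, 0, 0, 0, 210]] (rows listed top to bottom)


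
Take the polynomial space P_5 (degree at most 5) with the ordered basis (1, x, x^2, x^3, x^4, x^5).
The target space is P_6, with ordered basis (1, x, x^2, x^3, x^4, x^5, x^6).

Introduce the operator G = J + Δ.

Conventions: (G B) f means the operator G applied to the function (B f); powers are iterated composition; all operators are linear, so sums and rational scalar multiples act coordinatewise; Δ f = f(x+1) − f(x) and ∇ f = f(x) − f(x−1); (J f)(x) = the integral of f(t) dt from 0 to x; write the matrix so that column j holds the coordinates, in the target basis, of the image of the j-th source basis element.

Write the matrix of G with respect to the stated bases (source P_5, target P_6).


image of 1: x
image of x: (1/2)x^2 + 1
image of x^2: (1/3)x^3 + 2x + 1
image of x^3: (1/4)x^4 + 3x^2 + 3x + 1
image of x^4: (1/5)x^5 + 4x^3 + 6x^2 + 4x + 1
image of x^5: (1/6)x^6 + 5x^4 + 10x^3 + 10x^2 + 5x + 1
each image's coordinates form column j of the matrix

the matrix is [[0, 1, 1, 1, 1, 1]; [1, 0, 2, 3, 4, 5]; [0, 1/2, 0, 3, 6, 10]; [0, 0, 1/3, 0, 4, 10]; [0, 0, 0, 1/4, 0, 5]; [0, 0, 0, 0, 1/5, 0]; [0, 0, 0, 0, 0, 1/6]] (rows listed top to bottom)


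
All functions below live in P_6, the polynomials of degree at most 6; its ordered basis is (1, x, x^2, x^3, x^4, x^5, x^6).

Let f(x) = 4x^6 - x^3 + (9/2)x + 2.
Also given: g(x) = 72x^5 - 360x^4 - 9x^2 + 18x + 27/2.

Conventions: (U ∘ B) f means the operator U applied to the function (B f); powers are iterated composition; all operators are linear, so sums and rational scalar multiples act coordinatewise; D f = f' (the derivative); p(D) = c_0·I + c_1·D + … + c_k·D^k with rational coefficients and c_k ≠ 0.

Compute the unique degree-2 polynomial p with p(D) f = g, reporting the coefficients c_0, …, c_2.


D^0 f = 4x^6 - x^3 + (9/2)x + 2
D^1 f = 24x^5 - 3x^2 + 9/2
D^2 f = 120x^4 - 6x
matching coefficients of g against c_0 f + c_1 Df + … from the top degree down determines the c_i
solution: c_0 = 0, c_1 = 3, c_2 = -3

c_0 = 0, c_1 = 3, c_2 = -3


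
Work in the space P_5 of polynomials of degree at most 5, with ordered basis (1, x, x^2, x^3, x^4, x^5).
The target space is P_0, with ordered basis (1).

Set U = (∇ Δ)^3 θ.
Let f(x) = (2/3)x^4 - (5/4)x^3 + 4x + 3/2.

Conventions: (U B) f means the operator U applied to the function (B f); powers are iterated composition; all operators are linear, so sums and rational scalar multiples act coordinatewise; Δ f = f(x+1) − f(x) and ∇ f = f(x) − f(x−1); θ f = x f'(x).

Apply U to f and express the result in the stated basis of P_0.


θ f = (8/3)x^4 - (15/4)x^3 + 4x
Δ θ f = (32/3)x^3 + (19/4)x^2 - (7/12)x + 35/12
∇ Δ θ f = 32x^2 - (45/2)x + 16/3
Δ (∇ Δ) θ f = 64x + 19/2
∇ Δ (∇ Δ) θ f = 64
Δ (∇ Δ) (∇ Δ) θ f = 0
∇ Δ (∇ Δ) (∇ Δ) θ f = 0

g(x) = 0


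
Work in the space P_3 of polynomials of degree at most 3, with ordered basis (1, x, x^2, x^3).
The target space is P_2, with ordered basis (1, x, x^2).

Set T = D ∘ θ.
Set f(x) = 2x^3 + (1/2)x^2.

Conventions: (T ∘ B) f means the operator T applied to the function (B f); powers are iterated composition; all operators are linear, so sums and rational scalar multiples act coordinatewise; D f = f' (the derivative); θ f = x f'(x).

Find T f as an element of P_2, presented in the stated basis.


θ f = 6x^3 + x^2
D θ f = 18x^2 + 2x

g(x) = 18x^2 + 2x


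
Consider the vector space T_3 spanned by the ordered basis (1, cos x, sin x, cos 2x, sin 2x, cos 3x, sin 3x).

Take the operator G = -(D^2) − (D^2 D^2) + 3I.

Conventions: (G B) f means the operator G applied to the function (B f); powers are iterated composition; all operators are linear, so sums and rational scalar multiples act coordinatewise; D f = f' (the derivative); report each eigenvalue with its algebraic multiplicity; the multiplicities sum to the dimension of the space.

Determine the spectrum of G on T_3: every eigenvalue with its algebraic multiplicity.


image of 1: 3
image of cos x: 3cos x
image of sin x: 3sin x
image of cos 2x: -9cos 2x
image of sin 2x: -9sin 2x
image of cos 3x: -69cos 3x
image of sin 3x: -69sin 3x
the matrix is diagonal; its diagonal is (3, 3, 3, -9, -9, -69, -69)
for a triangular matrix the eigenvalues are the diagonal entries, with algebraic multiplicity their repetition count

λ = -69 (multiplicity 2), λ = -9 (multiplicity 2), λ = 3 (multiplicity 3)


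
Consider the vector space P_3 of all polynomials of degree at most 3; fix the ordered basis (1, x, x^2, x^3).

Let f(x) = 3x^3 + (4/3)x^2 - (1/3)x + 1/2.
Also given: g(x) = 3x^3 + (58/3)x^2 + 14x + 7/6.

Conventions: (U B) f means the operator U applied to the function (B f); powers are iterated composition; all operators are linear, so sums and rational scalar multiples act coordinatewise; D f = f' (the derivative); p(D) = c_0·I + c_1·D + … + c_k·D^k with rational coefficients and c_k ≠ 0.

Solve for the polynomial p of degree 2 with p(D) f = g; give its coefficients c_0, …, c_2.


c_0 = 1, c_1 = 2, c_2 = 1/2

D^0 f = 3x^3 + (4/3)x^2 - (1/3)x + 1/2
D^1 f = 9x^2 + (8/3)x - 1/3
D^2 f = 18x + 8/3
matching coefficients of g against c_0 f + c_1 Df + … from the top degree down determines the c_i
solution: c_0 = 1, c_1 = 2, c_2 = 1/2


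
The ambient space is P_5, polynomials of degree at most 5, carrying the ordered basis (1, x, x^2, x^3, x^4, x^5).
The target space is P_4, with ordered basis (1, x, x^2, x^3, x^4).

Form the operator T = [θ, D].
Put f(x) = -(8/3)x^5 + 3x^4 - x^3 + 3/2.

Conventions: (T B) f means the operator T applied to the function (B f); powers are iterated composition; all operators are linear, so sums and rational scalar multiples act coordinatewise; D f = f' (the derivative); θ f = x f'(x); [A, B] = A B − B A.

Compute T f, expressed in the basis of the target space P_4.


the image equals g(x) = (40/3)x^4 - 12x^3 + 3x^2

D f = -(40/3)x^4 + 12x^3 - 3x^2
θ D f = -(160/3)x^4 + 36x^3 - 6x^2
θ f = -(40/3)x^5 + 12x^4 - 3x^3
D θ f = -(200/3)x^4 + 48x^3 - 9x^2
[θ, D] f = (40/3)x^4 - 12x^3 + 3x^2


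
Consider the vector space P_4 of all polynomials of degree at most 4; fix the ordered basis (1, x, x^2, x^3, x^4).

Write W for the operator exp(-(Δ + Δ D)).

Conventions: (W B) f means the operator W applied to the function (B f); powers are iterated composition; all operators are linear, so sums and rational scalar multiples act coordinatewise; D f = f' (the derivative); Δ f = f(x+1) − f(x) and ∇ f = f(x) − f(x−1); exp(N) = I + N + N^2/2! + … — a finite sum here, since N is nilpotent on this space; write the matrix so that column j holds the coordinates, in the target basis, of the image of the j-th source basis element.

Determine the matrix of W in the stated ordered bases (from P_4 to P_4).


image of 1: 1
image of x: x - 1
image of x^2: x^2 - 2x - 2
image of x^3: x^3 - 3x^2 - 6x + 4
image of x^4: x^4 - 4x^3 - 12x^2 + 16x + 21
each image's coordinates form column j of the matrix

the matrix is [[1, -1, -2, 4, 21]; [0, 1, -2, -6, 16]; [0, 0, 1, -3, -12]; [0, 0, 0, 1, -4]; [0, 0, 0, 0, 1]] (rows listed top to bottom)


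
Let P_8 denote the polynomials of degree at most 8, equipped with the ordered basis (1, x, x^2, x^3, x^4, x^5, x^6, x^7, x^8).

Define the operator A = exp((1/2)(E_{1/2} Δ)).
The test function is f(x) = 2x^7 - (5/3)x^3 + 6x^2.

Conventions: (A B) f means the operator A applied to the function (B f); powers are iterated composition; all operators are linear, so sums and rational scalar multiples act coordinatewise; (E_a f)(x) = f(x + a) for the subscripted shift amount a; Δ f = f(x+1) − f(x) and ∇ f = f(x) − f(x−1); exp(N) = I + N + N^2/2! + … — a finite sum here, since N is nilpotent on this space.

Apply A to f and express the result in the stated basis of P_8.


g(x) = 2x^7 + 7x^6 + (105/2)x^5 + (455/2)x^4 + (17285/24)x^3 + (6587/4)x^2 + (76299/32)x + 79807/48

order-1 term: 7x^6 + 42x^5 + (455/4)x^4 + 175x^3 + (2501/16)x^2 + (645/8)x + 3911/192
order-2 term: (21/2)x^5 + 105x^4 + (875/2)x^3 + 945x^2 + (4209/4)x + 482
order-3 term: (35/4)x^4 + 105x^3 + (3885/8)x^2 + (4095/4)x + 158993/192
order-4 term: (35/8)x^3 + (105/2)x^2 + (1715/8)x + 595/2
order-5 term: (21/16)x^2 + (105/8)x + 2135/64
order-6 term: (7/32)x + 21/16
order-7 term: 1/64
the series for exp((1/2)(E_{1/2} Δ)) f terminates at order 7
exp((1/2)(E_{1/2} Δ)) f = 2x^7 + 7x^6 + (105/2)x^5 + (455/2)x^4 + (17285/24)x^3 + (6587/4)x^2 + (76299/32)x + 79807/48


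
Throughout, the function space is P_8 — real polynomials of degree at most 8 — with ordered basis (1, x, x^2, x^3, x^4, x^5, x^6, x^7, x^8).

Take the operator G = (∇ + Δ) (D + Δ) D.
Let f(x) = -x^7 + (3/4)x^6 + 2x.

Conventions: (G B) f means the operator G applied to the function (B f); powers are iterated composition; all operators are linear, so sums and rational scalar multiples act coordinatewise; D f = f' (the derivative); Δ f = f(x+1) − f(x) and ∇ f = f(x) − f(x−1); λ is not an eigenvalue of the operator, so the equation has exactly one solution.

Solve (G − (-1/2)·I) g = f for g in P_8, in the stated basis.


g(x) = -2x^7 + (3/2)x^6 + 3360x^4 + 1920x^3 + 9000x^2 - 642236x - 251852

write g with unknown coordinates in the stated basis and equate coefficients in (G − (-1/2)·I) g = f
solving from the highest basis element down gives g = -2x^7 + (3/2)x^6 + 3360x^4 + 1920x^3 + 9000x^2 - 642236x - 251852
check: G g = -1680x^4 - 960x^3 - 4500x^2 + 321120x + 125926
so G g − (-1/2)·g = -x^7 + (3/4)x^6 + 2x = f ✓


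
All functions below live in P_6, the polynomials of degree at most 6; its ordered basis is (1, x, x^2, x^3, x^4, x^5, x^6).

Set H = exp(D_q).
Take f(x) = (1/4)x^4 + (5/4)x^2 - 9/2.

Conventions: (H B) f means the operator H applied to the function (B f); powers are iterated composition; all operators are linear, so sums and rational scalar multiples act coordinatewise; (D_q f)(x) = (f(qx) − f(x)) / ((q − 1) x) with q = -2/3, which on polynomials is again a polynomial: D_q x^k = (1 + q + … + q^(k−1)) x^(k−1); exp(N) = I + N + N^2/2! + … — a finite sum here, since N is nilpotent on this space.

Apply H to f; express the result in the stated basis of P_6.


order-1 term: (13/108)x^3 + (5/12)x
order-2 term: (91/1944)x^2 + 5/24
order-3 term: (91/17496)x
order-4 term: 91/69984
the series for exp(D_q) f terminates at order 4
exp(D_q) f = (1/4)x^4 + (13/108)x^3 + (2521/1944)x^2 + (7381/17496)x - 300257/69984

the image equals g(x) = (1/4)x^4 + (13/108)x^3 + (2521/1944)x^2 + (7381/17496)x - 300257/69984


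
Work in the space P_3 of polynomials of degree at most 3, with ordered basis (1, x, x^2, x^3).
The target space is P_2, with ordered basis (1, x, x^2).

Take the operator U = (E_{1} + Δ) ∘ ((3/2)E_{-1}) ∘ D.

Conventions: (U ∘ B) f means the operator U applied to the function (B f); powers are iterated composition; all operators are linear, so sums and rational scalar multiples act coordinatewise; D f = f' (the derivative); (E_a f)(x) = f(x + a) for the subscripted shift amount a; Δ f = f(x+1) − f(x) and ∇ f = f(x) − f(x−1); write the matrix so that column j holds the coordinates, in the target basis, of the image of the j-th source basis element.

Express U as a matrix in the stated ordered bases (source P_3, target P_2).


image of 1: 0
image of x: 3/2
image of x^2: 3x + 3
image of x^3: (9/2)x^2 + 9x - 9/2
each image's coordinates form column j of the matrix

the matrix is [[0, 3/2, 3, -9/2]; [0, 0, 3, 9]; [0, 0, 0, 9/2]] (rows listed top to bottom)


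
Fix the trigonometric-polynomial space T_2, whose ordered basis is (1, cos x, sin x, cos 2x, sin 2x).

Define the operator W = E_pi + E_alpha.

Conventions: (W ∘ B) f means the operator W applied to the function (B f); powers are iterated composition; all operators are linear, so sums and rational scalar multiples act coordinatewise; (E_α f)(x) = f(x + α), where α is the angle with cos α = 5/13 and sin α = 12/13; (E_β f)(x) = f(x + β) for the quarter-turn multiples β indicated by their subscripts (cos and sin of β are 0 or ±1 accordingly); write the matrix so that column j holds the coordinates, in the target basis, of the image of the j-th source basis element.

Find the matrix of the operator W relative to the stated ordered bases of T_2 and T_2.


image of 1: 2
image of cos x: -(8/13)cos x - (12/13)sin x
image of sin x: (12/13)cos x - (8/13)sin x
image of cos 2x: (50/169)cos 2x - (120/169)sin 2x
image of sin 2x: (120/169)cos 2x + (50/169)sin 2x
each image's coordinates form column j of the matrix

the matrix is [[2, 0, 0, 0, 0]; [0, -8/13, 12/13, 0, 0]; [0, -12/13, -8/13, 0, 0]; [0, 0, 0, 50/169, 120/169]; [0, 0, 0, -120/169, 50/169]] (rows listed top to bottom)


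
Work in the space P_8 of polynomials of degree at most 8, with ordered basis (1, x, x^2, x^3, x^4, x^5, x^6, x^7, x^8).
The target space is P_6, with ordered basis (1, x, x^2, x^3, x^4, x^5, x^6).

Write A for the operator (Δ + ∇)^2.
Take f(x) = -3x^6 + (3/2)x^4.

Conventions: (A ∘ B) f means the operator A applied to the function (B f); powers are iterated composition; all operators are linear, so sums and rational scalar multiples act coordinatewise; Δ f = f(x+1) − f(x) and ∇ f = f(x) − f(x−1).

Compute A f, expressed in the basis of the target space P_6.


the image equals g(x) = -360x^4 - 1368x^2 - 336

Δ f = -18x^5 - 45x^4 - 54x^3 - 36x^2 - 12x - 3/2
∇ f = -18x^5 + 45x^4 - 54x^3 + 36x^2 - 12x + 3/2
(Δ + ∇) f = -36x^5 - 108x^3 - 24x
Δ (Δ + ∇) f = -180x^4 - 360x^3 - 684x^2 - 504x - 168
∇ (Δ + ∇) f = -180x^4 + 360x^3 - 684x^2 + 504x - 168
(Δ + ∇) (Δ + ∇) f = -360x^4 - 1368x^2 - 336


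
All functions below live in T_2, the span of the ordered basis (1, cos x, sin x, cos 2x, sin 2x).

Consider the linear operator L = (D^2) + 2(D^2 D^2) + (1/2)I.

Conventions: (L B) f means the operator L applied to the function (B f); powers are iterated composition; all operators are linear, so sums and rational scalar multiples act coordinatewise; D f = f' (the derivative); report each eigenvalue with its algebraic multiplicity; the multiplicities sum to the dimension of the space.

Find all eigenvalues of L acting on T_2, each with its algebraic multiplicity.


λ = 1/2 (multiplicity 1), λ = 3/2 (multiplicity 2), λ = 57/2 (multiplicity 2)

image of 1: 1/2
image of cos x: (3/2)cos x
image of sin x: (3/2)sin x
image of cos 2x: (57/2)cos 2x
image of sin 2x: (57/2)sin 2x
the matrix is diagonal; its diagonal is (1/2, 3/2, 3/2, 57/2, 57/2)
for a triangular matrix the eigenvalues are the diagonal entries, with algebraic multiplicity their repetition count


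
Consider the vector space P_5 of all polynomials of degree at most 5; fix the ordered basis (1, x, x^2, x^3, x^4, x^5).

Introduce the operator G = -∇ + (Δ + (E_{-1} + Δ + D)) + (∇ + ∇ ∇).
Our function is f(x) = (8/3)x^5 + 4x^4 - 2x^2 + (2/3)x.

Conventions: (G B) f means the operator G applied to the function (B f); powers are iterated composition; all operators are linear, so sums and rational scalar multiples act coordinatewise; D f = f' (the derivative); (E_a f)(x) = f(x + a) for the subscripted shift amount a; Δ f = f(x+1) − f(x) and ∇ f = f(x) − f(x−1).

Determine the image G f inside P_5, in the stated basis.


∇ f = (40/3)x^4 - (32/3)x^3 + (8/3)x^2 - (4/3)x + 4/3
(-∇) f = -(40/3)x^4 + (32/3)x^3 - (8/3)x^2 + (4/3)x - 4/3
Δ f = (40/3)x^4 + (128/3)x^3 + (152/3)x^2 + (76/3)x + 16/3
E_{-1} f = (8/3)x^5 - (28/3)x^4 + (32/3)x^3 - (14/3)x^2 + 2x - 4/3
Δ f = (40/3)x^4 + (128/3)x^3 + (152/3)x^2 + (76/3)x + 16/3
D f = (40/3)x^4 + 16x^3 - 4x + 2/3
(E_{-1} + Δ + D) f = (8/3)x^5 + (52/3)x^4 + (208/3)x^3 + 46x^2 + (70/3)x + 14/3
(Δ + (E_{-1} + Δ + D)) f = (8/3)x^5 + (92/3)x^4 + 112x^3 + (290/3)x^2 + (146/3)x + 10
∇ f = (40/3)x^4 - (32/3)x^3 + (8/3)x^2 - (4/3)x + 4/3
∇ f = (40/3)x^4 - (32/3)x^3 + (8/3)x^2 - (4/3)x + 4/3
∇ ∇ f = (160/3)x^3 - 112x^2 + (272/3)x - 28
(∇ + ∇ ∇) f = (40/3)x^4 + (128/3)x^3 - (328/3)x^2 + (268/3)x - 80/3
(-∇ + (Δ + (E_{-1} + Δ + D)) + (∇ + ∇ ∇)) f = (8/3)x^5 + (92/3)x^4 + (496/3)x^3 - (46/3)x^2 + (418/3)x - 18

g(x) = (8/3)x^5 + (92/3)x^4 + (496/3)x^3 - (46/3)x^2 + (418/3)x - 18


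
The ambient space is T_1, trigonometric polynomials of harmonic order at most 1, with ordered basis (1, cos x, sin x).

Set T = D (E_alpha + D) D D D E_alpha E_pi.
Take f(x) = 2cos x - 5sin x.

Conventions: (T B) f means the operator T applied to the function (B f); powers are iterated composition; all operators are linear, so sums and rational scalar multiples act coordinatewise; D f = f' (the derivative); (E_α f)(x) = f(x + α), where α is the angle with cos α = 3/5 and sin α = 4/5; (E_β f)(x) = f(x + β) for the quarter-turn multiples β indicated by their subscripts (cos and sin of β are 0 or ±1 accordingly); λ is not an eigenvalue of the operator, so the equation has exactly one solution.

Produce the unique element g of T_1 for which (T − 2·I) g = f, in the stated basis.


write g with unknown coordinates in the stated basis and equate coefficients in (T − 2·I) g = f
solving from the highest basis element down gives g = -(241/82)cos x + (37/82)sin x
check: T g = -(159/41)cos x - (168/41)sin x
so T g − 2·g = 2cos x - 5sin x = f ✓

the image equals g(x) = -(241/82)cos x + (37/82)sin x


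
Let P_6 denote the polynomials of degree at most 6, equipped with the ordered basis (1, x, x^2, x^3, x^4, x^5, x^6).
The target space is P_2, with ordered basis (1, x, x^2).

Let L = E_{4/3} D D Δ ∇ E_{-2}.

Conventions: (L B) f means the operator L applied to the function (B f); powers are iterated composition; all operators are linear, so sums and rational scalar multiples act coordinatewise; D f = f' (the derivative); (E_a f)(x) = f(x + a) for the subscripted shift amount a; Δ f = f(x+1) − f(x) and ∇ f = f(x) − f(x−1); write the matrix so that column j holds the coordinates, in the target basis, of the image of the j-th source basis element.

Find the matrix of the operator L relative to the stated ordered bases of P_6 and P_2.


the matrix is [[0, 0, 0, 0, 24, -80, 220]; [0, 0, 0, 0, 0, 120, -480]; [0, 0, 0, 0, 0, 0, 360]] (rows listed top to bottom)

image of 1: 0
image of x: 0
image of x^2: 0
image of x^3: 0
image of x^4: 24
image of x^5: 120x - 80
image of x^6: 360x^2 - 480x + 220
each image's coordinates form column j of the matrix


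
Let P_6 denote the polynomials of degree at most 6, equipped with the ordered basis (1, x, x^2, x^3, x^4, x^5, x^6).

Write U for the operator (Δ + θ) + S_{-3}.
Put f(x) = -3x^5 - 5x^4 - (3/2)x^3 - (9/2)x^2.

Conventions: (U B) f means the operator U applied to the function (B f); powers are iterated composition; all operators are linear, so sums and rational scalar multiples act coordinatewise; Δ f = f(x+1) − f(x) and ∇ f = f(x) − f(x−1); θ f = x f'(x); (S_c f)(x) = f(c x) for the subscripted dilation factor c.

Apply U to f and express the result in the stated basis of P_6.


Δ f = -15x^4 - 50x^3 - (129/2)x^2 - (97/2)x - 14
θ f = -15x^5 - 20x^4 - (9/2)x^3 - 9x^2
(Δ + θ) f = -15x^5 - 35x^4 - (109/2)x^3 - (147/2)x^2 - (97/2)x - 14
S_{-3} f = 729x^5 - 405x^4 + (81/2)x^3 - (81/2)x^2
((Δ + θ) + S_{-3}) f = 714x^5 - 440x^4 - 14x^3 - 114x^2 - (97/2)x - 14

the image equals g(x) = 714x^5 - 440x^4 - 14x^3 - 114x^2 - (97/2)x - 14


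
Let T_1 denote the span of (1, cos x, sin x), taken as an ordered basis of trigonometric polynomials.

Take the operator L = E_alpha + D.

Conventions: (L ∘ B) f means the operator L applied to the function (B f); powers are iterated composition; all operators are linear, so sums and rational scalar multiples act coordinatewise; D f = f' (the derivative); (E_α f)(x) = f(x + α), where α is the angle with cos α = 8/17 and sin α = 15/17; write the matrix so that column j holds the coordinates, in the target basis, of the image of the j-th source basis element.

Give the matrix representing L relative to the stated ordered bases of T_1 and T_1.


the matrix is [[1, 0, 0]; [0, 8/17, 32/17]; [0, -32/17, 8/17]] (rows listed top to bottom)

image of 1: 1
image of cos x: (8/17)cos x - (32/17)sin x
image of sin x: (32/17)cos x + (8/17)sin x
each image's coordinates form column j of the matrix


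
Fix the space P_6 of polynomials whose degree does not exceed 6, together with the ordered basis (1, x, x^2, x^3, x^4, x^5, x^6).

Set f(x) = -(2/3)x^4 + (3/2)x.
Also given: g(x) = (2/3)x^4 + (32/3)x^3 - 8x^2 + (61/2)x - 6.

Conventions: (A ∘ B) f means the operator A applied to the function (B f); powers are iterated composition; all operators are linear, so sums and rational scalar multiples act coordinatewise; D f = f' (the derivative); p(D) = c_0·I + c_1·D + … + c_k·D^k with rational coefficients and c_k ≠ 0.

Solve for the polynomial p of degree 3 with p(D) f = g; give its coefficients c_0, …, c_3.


D^0 f = -(2/3)x^4 + (3/2)x
D^1 f = -(8/3)x^3 + 3/2
D^2 f = -8x^2
D^3 f = -16x
matching coefficients of g against c_0 f + c_1 Df + … from the top degree down determines the c_i
solution: c_0 = -1, c_1 = -4, c_2 = 1, c_3 = -2

p(D) = -I − 4·D + D^2 − 2·D^3, i.e. c_0 = -1, c_1 = -4, c_2 = 1, c_3 = -2


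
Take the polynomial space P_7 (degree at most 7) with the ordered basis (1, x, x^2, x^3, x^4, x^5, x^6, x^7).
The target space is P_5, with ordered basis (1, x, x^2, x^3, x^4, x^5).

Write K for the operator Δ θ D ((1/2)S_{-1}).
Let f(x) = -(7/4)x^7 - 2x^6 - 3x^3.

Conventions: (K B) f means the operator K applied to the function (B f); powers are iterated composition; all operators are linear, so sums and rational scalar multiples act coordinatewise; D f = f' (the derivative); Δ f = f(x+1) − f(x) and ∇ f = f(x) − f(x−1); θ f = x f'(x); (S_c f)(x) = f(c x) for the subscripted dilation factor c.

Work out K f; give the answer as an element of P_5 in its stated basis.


the image equals g(x) = (441/2)x^5 + (1605/4)x^4 + 435x^3 + (1005/4)x^2 + (177/2)x + 63/4

S_{-1} f = (7/4)x^7 - 2x^6 + 3x^3
((1/2)S_{-1}) f = (7/8)x^7 - x^6 + (3/2)x^3
D ((1/2)S_{-1}) f = (49/8)x^6 - 6x^5 + (9/2)x^2
θ D ((1/2)S_{-1}) f = (147/4)x^6 - 30x^5 + 9x^2
Δ θ D ((1/2)S_{-1}) f = (441/2)x^5 + (1605/4)x^4 + 435x^3 + (1005/4)x^2 + (177/2)x + 63/4


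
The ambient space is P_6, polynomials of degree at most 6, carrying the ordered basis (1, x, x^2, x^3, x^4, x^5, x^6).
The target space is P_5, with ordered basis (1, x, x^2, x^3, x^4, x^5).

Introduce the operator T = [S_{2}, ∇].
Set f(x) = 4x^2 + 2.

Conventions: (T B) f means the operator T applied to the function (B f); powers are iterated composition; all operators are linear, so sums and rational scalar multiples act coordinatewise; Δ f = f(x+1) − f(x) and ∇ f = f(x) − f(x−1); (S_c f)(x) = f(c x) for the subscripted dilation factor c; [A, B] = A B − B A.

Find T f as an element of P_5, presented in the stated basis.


∇ f = 8x - 4
S_{2} ∇ f = 16x - 4
S_{2} f = 16x^2 + 2
∇ S_{2} f = 32x - 16
[S_{2}, ∇] f = -16x + 12

the image equals g(x) = -16x + 12


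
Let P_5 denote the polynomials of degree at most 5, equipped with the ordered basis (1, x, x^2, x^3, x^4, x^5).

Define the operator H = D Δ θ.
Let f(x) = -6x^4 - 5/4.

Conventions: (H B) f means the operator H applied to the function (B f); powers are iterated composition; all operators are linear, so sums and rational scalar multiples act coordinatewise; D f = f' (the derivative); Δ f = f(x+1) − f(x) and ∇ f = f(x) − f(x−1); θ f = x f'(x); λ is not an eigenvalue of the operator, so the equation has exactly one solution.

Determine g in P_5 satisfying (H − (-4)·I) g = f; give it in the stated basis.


write g with unknown coordinates in the stated basis and equate coefficients in (H − (-4)·I) g = f
solving from the highest basis element down gives g = -(3/2)x^4 + 18x^2 + 18x - 197/16
check: H g = -72x^2 - 72x + 48
so H g − (-4)·g = -6x^4 - 5/4 = f ✓

the result is g(x) = -(3/2)x^4 + 18x^2 + 18x - 197/16


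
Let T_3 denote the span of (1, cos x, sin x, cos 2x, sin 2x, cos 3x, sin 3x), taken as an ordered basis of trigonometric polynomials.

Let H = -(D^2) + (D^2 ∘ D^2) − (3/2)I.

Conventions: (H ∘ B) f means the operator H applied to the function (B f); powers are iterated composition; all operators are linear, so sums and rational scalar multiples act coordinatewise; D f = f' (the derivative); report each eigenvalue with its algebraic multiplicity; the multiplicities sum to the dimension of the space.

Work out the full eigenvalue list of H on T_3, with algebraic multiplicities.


image of 1: -3/2
image of cos x: (1/2)cos x
image of sin x: (1/2)sin x
image of cos 2x: (37/2)cos 2x
image of sin 2x: (37/2)sin 2x
image of cos 3x: (177/2)cos 3x
image of sin 3x: (177/2)sin 3x
the matrix is diagonal; its diagonal is (-3/2, 1/2, 1/2, 37/2, 37/2, 177/2, 177/2)
for a triangular matrix the eigenvalues are the diagonal entries, with algebraic multiplicity their repetition count

λ = -3/2 (multiplicity 1), λ = 1/2 (multiplicity 2), λ = 37/2 (multiplicity 2), λ = 177/2 (multiplicity 2)


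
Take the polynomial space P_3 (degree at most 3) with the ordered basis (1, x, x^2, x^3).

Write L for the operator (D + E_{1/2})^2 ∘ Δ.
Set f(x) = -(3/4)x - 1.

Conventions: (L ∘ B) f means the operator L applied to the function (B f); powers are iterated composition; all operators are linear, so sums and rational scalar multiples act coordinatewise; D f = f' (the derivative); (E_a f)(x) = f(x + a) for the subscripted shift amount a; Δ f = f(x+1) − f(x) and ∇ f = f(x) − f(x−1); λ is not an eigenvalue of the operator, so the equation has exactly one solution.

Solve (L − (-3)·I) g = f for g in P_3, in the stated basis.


the result is g(x) = -(1/4)x - 1/4

write g with unknown coordinates in the stated basis and equate coefficients in (L − (-3)·I) g = f
solving from the highest basis element down gives g = -(1/4)x - 1/4
check: L g = -1/4
so L g − (-3)·g = -(3/4)x - 1 = f ✓


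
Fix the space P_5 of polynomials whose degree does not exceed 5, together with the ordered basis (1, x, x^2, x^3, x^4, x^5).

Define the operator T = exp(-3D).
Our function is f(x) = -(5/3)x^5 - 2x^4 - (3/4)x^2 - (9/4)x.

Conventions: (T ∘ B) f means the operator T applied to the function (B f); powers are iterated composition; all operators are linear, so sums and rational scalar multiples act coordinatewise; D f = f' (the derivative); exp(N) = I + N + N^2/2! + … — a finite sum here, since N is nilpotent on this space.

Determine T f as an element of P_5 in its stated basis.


order-1 term: 25x^4 + 24x^3 + (9/2)x + 27/4
order-2 term: -150x^3 - 108x^2 - 27/4
order-3 term: 450x^2 + 216x
order-4 term: -675x - 162
order-5 term: 405
the series for exp(-3D) f terminates at order 5
exp(-3D) f = -(5/3)x^5 + 23x^4 - 126x^3 + (1365/4)x^2 - (1827/4)x + 243

g(x) = -(5/3)x^5 + 23x^4 - 126x^3 + (1365/4)x^2 - (1827/4)x + 243


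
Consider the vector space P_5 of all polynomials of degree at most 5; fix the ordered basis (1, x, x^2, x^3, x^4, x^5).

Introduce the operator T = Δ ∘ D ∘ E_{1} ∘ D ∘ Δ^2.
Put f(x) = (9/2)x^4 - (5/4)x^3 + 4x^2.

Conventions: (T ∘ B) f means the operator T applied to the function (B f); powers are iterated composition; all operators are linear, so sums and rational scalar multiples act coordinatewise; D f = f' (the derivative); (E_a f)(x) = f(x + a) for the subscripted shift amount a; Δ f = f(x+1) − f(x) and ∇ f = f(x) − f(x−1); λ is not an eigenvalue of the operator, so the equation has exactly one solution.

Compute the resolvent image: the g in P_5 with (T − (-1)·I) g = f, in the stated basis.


write g with unknown coordinates in the stated basis and equate coefficients in (T − (-1)·I) g = f
solving from the highest basis element down gives g = (9/2)x^4 - (5/4)x^3 + 4x^2
check: T g = 0
so T g − (-1)·g = (9/2)x^4 - (5/4)x^3 + 4x^2 = f ✓

g(x) = (9/2)x^4 - (5/4)x^3 + 4x^2


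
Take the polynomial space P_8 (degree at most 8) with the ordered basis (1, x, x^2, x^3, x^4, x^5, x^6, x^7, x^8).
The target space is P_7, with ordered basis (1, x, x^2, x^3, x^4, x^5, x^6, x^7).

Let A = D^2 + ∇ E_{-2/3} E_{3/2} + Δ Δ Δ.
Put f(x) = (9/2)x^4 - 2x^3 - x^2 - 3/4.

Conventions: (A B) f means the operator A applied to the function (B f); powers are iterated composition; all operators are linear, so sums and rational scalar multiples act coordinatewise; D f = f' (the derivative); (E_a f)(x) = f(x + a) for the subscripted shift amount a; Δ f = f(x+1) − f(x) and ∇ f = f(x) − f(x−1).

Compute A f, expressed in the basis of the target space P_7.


D f = 18x^3 - 6x^2 - 2x
D D f = 54x^2 - 12x - 2
E_{3/2} f = (9/2)x^4 + 25x^3 + (203/4)x^2 + (177/4)x + 417/32
E_{-2/3} E_{3/2} f = (9/2)x^4 + 13x^3 + (51/4)x^2 + (55/12)x - 373/864
∇ E_{-2/3} E_{3/2} f = 18x^3 + 12x^2 + (9/2)x + 1/3
Δ f = 18x^3 + 21x^2 + 10x + 3/2
Δ Δ f = 54x^2 + 96x + 49
Δ Δ Δ f = 108x + 150
(D^2 + ∇ E_{-2/3} E_{3/2} + Δ Δ Δ) f = 18x^3 + 66x^2 + (201/2)x + 445/3

the image equals g(x) = 18x^3 + 66x^2 + (201/2)x + 445/3


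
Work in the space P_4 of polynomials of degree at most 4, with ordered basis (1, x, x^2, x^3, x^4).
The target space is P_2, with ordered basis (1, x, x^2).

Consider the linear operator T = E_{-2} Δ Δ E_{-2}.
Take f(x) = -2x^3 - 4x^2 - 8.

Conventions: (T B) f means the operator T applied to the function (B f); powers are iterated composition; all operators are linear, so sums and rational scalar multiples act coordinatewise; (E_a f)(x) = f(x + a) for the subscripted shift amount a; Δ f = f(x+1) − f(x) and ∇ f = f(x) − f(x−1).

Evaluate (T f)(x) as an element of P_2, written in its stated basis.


E_{-2} f = -2x^3 + 8x^2 - 8x - 8
Δ E_{-2} f = -6x^2 + 10x - 2
Δ Δ E_{-2} f = -12x + 4
E_{-2} Δ Δ E_{-2} f = -12x + 28

the image equals g(x) = -12x + 28


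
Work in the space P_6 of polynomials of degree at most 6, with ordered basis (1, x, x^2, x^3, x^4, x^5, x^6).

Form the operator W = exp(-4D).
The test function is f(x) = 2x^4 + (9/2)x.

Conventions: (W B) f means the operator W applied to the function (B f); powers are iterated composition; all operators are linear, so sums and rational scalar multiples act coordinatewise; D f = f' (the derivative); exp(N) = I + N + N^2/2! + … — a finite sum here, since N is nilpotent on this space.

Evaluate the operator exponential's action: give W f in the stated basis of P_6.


g(x) = 2x^4 - 32x^3 + 192x^2 - (1015/2)x + 494

order-1 term: -32x^3 - 18
order-2 term: 192x^2
order-3 term: -512x
order-4 term: 512
the series for exp(-4D) f terminates at order 4
exp(-4D) f = 2x^4 - 32x^3 + 192x^2 - (1015/2)x + 494


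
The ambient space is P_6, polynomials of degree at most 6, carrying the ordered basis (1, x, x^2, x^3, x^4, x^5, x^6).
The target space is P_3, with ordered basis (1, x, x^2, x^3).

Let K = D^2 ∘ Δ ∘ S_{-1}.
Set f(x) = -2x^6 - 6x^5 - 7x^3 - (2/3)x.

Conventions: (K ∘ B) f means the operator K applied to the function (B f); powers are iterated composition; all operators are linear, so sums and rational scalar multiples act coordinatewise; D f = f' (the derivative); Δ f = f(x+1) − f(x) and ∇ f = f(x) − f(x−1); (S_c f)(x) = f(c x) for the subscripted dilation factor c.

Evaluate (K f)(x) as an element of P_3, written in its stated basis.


S_{-1} f = -2x^6 + 6x^5 + 7x^3 + (2/3)x
Δ S_{-1} f = -12x^5 + 20x^3 + 51x^2 + 39x + 35/3
D (Δ ∘ S_{-1}) f = -60x^4 + 60x^2 + 102x + 39
D D (Δ ∘ S_{-1}) f = -240x^3 + 120x + 102

the result is g(x) = -240x^3 + 120x + 102


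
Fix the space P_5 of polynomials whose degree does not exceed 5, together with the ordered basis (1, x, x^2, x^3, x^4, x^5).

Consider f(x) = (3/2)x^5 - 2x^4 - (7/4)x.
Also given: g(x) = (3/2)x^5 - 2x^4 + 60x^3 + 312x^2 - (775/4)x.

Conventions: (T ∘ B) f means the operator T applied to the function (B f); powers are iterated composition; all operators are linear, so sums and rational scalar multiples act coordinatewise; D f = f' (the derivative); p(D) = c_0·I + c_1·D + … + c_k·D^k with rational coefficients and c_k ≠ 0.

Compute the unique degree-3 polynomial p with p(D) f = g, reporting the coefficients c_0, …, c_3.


D^0 f = (3/2)x^5 - 2x^4 - (7/4)x
D^1 f = (15/2)x^4 - 8x^3 - 7/4
D^2 f = 30x^3 - 24x^2
D^3 f = 90x^2 - 48x
matching coefficients of g against c_0 f + c_1 Df + … from the top degree down determines the c_i
solution: c_0 = 1, c_1 = 0, c_2 = 2, c_3 = 4

c_0 = 1, c_1 = 0, c_2 = 2, c_3 = 4
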